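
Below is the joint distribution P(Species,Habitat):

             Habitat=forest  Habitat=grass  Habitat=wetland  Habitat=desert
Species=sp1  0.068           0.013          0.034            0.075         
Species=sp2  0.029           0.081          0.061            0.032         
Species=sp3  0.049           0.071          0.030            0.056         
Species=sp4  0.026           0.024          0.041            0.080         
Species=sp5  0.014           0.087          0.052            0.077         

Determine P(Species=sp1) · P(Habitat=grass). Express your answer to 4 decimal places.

0.0524

P(Species=sp1) = 0.068 + 0.013 + 0.034 + 0.075 = 0.190.
P(Habitat=grass) = 0.013 + 0.081 + 0.071 + 0.024 + 0.087 = 0.276.
Product: 0.190 × 0.276 = 0.0524.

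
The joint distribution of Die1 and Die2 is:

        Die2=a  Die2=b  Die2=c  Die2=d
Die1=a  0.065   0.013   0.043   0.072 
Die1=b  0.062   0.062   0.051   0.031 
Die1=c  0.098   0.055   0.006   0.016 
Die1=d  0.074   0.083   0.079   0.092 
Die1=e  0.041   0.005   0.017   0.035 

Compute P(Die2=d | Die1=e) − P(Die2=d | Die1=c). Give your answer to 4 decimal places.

0.2657

P(Die1=e) = 0.041 + 0.005 + 0.017 + 0.035 = 0.098; P(Die2=d | Die1=e) = 0.035/0.098 = 0.35714.
P(Die1=c) = 0.098 + 0.055 + 0.006 + 0.016 = 0.175; P(Die2=d | Die1=c) = 0.016/0.175 = 0.09143.
Difference = 0.2657.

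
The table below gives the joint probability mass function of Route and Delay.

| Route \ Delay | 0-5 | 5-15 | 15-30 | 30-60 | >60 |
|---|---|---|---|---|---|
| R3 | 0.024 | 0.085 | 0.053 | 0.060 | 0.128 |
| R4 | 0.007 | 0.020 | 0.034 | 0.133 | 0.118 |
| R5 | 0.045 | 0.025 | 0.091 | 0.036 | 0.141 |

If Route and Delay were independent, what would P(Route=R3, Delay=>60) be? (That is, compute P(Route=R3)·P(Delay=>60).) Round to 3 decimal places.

P(Route=R3) = 0.024 + 0.085 + 0.053 + 0.060 + 0.128 = 0.350.
P(Delay=>60) = 0.128 + 0.118 + 0.141 = 0.387.
Product: 0.350 × 0.387 = 0.135.

0.135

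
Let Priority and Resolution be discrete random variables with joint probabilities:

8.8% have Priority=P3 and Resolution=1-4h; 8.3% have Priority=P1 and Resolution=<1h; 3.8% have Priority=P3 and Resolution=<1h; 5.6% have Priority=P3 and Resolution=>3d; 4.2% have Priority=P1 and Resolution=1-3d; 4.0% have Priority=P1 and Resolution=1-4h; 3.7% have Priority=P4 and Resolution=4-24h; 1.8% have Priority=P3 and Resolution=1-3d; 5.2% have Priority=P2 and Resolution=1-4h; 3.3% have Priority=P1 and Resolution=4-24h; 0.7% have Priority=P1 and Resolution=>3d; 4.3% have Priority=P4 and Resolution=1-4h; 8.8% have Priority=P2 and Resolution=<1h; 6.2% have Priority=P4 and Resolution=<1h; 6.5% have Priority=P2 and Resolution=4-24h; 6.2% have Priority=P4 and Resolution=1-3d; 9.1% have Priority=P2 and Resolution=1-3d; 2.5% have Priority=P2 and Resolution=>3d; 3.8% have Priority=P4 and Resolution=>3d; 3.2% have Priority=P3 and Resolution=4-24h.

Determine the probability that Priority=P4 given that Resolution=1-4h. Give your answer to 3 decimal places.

P(Resolution=1-4h) = 0.040 + 0.052 + 0.088 + 0.043 = 0.223.
P(Priority=P4 | Resolution=1-4h) = 0.043/0.223 = 0.193.

0.193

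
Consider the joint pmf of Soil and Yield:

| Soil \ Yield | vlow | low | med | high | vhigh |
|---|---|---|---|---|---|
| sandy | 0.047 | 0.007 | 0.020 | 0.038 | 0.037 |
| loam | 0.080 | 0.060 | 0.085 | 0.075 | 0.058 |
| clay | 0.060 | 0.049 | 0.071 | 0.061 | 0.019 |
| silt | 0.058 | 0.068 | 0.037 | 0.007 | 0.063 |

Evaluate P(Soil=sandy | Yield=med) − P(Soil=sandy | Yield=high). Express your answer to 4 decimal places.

-0.1160

P(Yield=med) = 0.020 + 0.085 + 0.071 + 0.037 = 0.213; P(Soil=sandy | Yield=med) = 0.020/0.213 = 0.09390.
P(Yield=high) = 0.038 + 0.075 + 0.061 + 0.007 = 0.181; P(Soil=sandy | Yield=high) = 0.038/0.181 = 0.20994.
Difference = -0.1160.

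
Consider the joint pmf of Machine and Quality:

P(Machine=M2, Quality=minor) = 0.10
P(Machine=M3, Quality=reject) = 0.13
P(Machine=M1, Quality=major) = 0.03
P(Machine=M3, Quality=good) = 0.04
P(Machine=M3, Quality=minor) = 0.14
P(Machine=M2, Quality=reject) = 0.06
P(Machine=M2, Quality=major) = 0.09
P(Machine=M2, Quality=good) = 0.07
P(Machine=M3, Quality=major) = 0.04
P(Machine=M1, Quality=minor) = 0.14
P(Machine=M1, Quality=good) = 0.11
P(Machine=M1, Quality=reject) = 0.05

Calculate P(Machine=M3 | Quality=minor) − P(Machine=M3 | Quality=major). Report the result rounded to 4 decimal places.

P(Quality=minor) = 0.14 + 0.10 + 0.14 = 0.38; P(Machine=M3 | Quality=minor) = 0.14/0.38 = 0.36842.
P(Quality=major) = 0.03 + 0.09 + 0.04 = 0.16; P(Machine=M3 | Quality=major) = 0.04/0.16 = 0.25000.
Difference = 0.1184.

0.1184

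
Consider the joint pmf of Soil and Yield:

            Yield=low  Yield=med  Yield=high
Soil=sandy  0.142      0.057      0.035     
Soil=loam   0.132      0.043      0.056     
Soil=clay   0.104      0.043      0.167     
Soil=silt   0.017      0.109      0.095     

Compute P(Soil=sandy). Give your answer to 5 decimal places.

P(Soil=sandy) = 0.142 + 0.057 + 0.035 = 0.234.

0.23400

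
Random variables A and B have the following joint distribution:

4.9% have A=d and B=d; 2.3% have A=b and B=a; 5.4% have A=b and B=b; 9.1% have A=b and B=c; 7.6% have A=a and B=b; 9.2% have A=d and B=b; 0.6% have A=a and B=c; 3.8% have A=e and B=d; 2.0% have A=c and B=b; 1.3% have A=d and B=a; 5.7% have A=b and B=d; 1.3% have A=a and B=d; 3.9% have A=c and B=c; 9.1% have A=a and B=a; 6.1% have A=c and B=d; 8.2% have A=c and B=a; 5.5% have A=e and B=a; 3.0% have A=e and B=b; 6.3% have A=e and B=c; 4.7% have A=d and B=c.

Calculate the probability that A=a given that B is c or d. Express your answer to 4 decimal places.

P(B=c) = 0.006 + 0.091 + 0.039 + 0.047 + 0.063 = 0.246.
P(B=d) = 0.013 + 0.057 + 0.061 + 0.049 + 0.038 = 0.218.
P(B ∈ {c, d}) = 0.246 + 0.218 = 0.464; P(A=a, B ∈ {c, d}) = 0.006 + 0.013 = 0.019.
P(A=a | B ∈ {c, d}) = 0.019/0.464 = 0.0409.

0.0409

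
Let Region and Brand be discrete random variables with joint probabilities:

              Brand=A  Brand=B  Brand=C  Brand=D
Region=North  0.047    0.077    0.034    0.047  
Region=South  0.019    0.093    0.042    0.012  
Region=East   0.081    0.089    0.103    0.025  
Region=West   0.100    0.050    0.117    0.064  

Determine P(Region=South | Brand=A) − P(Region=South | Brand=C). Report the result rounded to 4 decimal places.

-0.0650

P(Brand=A) = 0.047 + 0.019 + 0.081 + 0.100 = 0.247; P(Region=South | Brand=A) = 0.019/0.247 = 0.07692.
P(Brand=C) = 0.034 + 0.042 + 0.103 + 0.117 = 0.296; P(Region=South | Brand=C) = 0.042/0.296 = 0.14189.
Difference = -0.0650.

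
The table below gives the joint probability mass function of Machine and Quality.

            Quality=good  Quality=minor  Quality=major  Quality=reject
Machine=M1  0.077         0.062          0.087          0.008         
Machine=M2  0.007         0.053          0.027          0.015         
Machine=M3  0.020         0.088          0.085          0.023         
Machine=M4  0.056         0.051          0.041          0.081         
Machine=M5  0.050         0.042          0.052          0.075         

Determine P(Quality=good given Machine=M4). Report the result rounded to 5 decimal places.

P(Machine=M4) = 0.056 + 0.051 + 0.041 + 0.081 = 0.229.
P(Quality=good | Machine=M4) = 0.056/0.229 = 0.24454.

0.24454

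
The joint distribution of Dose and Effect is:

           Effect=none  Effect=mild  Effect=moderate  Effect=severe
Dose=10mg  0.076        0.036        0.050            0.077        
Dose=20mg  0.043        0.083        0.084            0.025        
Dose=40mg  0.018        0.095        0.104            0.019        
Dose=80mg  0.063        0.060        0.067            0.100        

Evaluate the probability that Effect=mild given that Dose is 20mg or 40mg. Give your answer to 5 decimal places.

0.37792

P(Dose=20mg) = 0.043 + 0.083 + 0.084 + 0.025 = 0.235.
P(Dose=40mg) = 0.018 + 0.095 + 0.104 + 0.019 = 0.236.
P(Dose ∈ {20mg, 40mg}) = 0.235 + 0.236 = 0.471; P(Effect=mild, Dose ∈ {20mg, 40mg}) = 0.083 + 0.095 = 0.178.
P(Effect=mild | Dose ∈ {20mg, 40mg}) = 0.178/0.471 = 0.37792.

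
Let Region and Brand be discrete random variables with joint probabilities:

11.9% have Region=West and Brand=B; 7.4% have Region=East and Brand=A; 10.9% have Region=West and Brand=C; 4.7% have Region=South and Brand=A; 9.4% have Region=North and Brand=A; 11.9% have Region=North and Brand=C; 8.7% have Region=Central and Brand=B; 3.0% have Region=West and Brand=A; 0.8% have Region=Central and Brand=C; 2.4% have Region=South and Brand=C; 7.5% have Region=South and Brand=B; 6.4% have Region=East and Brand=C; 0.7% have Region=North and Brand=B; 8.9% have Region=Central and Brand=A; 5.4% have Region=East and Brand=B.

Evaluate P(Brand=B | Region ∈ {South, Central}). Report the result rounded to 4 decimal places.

0.4909

P(Region=South) = 0.047 + 0.075 + 0.024 = 0.146.
P(Region=Central) = 0.089 + 0.087 + 0.008 = 0.184.
P(Region ∈ {South, Central}) = 0.146 + 0.184 = 0.330; P(Brand=B, Region ∈ {South, Central}) = 0.075 + 0.087 = 0.162.
P(Brand=B | Region ∈ {South, Central}) = 0.162/0.330 = 0.4909.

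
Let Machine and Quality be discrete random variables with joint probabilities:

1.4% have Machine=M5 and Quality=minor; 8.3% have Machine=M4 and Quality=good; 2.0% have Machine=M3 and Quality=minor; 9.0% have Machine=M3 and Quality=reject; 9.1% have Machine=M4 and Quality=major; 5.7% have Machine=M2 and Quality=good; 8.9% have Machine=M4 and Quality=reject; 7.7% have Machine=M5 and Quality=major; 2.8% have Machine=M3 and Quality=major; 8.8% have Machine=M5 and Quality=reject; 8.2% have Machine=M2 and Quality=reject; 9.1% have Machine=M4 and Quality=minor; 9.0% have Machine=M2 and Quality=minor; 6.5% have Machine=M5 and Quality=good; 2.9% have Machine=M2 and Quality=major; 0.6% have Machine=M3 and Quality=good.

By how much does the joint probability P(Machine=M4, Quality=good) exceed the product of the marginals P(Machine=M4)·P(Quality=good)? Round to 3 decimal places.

P(Machine=M4) = 0.083 + 0.091 + 0.091 + 0.089 = 0.354.
P(Quality=good) = 0.057 + 0.006 + 0.083 + 0.065 = 0.211.
P(Machine=M4, Quality=good) − P(Machine=M4)P(Quality=good) = 0.083 − 0.354×0.211 = 0.008.

0.008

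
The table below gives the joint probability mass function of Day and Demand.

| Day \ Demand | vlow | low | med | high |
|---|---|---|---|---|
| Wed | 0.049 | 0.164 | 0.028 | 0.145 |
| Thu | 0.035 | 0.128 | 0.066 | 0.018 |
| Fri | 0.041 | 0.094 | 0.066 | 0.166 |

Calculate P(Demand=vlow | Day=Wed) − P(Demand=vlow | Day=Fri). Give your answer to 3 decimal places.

0.015

P(Day=Wed) = 0.049 + 0.164 + 0.028 + 0.145 = 0.386; P(Demand=vlow | Day=Wed) = 0.049/0.386 = 0.1269.
P(Day=Fri) = 0.041 + 0.094 + 0.066 + 0.166 = 0.367; P(Demand=vlow | Day=Fri) = 0.041/0.367 = 0.1117.
Difference = 0.015.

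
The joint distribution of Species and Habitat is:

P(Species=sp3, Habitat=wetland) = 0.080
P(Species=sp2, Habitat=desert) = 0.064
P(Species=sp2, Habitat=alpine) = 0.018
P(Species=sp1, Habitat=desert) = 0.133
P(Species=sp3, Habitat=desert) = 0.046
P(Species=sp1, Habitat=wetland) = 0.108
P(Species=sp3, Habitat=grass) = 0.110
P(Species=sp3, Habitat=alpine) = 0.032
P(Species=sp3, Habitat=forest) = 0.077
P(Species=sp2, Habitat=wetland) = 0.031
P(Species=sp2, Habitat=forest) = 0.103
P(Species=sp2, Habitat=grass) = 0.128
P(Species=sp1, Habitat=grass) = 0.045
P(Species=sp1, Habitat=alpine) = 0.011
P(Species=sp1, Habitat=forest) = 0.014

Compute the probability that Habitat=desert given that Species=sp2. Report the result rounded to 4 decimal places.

0.1860

P(Species=sp2) = 0.103 + 0.128 + 0.031 + 0.064 + 0.018 = 0.344.
P(Habitat=desert | Species=sp2) = 0.064/0.344 = 0.1860.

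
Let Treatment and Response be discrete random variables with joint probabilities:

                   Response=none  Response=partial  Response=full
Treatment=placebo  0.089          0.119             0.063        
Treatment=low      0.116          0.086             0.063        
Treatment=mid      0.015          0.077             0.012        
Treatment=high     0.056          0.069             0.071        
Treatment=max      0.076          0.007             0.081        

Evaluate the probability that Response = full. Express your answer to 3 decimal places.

0.290

P(Response=full) = 0.063 + 0.063 + 0.012 + 0.071 + 0.081 = 0.290.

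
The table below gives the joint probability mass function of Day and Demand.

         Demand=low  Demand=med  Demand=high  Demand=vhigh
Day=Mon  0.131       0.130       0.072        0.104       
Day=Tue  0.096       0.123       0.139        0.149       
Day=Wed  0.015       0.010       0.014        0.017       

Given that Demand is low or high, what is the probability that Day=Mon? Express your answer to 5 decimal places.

P(Demand=low) = 0.131 + 0.096 + 0.015 = 0.242.
P(Demand=high) = 0.072 + 0.139 + 0.014 = 0.225.
P(Demand ∈ {low, high}) = 0.242 + 0.225 = 0.467; P(Day=Mon, Demand ∈ {low, high}) = 0.131 + 0.072 = 0.203.
P(Day=Mon | Demand ∈ {low, high}) = 0.203/0.467 = 0.43469.

0.43469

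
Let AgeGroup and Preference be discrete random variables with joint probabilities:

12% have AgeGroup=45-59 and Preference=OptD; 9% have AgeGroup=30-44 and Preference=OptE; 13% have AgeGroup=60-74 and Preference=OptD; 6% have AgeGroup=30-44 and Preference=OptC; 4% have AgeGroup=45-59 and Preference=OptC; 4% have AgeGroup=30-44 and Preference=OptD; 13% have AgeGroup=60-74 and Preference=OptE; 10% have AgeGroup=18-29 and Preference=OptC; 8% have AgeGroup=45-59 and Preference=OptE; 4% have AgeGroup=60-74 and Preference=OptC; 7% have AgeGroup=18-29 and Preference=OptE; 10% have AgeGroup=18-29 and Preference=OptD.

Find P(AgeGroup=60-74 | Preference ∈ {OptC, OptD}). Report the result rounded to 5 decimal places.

0.26984

P(Preference=OptC) = 0.10 + 0.06 + 0.04 + 0.04 = 0.24.
P(Preference=OptD) = 0.10 + 0.04 + 0.12 + 0.13 = 0.39.
P(Preference ∈ {OptC, OptD}) = 0.24 + 0.39 = 0.63; P(AgeGroup=60-74, Preference ∈ {OptC, OptD}) = 0.04 + 0.13 = 0.17.
P(AgeGroup=60-74 | Preference ∈ {OptC, OptD}) = 0.17/0.63 = 0.26984.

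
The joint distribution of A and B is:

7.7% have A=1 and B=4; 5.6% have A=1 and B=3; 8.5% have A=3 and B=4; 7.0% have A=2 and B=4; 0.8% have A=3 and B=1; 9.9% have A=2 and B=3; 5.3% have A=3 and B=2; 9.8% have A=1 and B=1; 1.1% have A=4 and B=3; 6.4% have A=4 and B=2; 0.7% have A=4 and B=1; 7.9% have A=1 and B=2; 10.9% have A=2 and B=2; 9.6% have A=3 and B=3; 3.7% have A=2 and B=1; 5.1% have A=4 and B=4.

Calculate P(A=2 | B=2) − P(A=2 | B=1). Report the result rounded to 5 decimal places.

0.11071

P(B=2) = 0.079 + 0.109 + 0.053 + 0.064 = 0.305; P(A=2 | B=2) = 0.109/0.305 = 0.357377.
P(B=1) = 0.098 + 0.037 + 0.008 + 0.007 = 0.150; P(A=2 | B=1) = 0.037/0.150 = 0.246667.
Difference = 0.11071.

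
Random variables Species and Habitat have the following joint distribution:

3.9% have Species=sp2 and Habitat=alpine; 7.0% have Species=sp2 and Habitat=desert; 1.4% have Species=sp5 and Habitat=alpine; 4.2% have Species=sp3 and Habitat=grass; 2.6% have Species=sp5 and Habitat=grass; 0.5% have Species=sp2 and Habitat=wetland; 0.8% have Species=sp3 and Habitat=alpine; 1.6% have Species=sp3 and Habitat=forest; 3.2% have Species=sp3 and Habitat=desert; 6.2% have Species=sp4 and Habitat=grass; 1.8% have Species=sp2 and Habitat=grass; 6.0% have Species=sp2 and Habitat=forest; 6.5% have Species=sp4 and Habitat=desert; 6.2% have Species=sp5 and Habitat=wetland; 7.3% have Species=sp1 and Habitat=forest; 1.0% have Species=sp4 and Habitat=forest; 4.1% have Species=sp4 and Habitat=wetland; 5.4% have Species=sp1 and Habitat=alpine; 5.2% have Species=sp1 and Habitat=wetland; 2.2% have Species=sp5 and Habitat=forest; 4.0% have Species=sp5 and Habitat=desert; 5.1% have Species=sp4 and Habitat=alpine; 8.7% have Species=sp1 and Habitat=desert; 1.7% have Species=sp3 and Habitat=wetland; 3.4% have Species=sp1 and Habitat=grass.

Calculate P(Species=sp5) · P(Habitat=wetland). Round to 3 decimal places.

0.029

P(Species=sp5) = 0.022 + 0.026 + 0.062 + 0.040 + 0.014 = 0.164.
P(Habitat=wetland) = 0.052 + 0.005 + 0.017 + 0.041 + 0.062 = 0.177.
Product: 0.164 × 0.177 = 0.029.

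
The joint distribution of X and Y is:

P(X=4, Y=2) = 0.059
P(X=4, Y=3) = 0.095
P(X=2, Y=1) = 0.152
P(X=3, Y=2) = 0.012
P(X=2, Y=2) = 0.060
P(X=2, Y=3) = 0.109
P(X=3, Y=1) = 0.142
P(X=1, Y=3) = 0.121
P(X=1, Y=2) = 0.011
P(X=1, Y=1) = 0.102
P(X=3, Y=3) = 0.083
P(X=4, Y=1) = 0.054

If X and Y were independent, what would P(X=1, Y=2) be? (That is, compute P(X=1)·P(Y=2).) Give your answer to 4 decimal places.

P(X=1) = 0.102 + 0.011 + 0.121 = 0.234.
P(Y=2) = 0.011 + 0.060 + 0.012 + 0.059 = 0.142.
Product: 0.234 × 0.142 = 0.0332.

0.0332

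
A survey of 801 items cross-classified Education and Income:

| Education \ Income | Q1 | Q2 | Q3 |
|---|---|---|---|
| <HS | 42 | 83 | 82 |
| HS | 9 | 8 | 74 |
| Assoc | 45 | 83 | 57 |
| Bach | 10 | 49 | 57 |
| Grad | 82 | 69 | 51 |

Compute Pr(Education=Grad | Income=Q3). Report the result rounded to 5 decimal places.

Total with Income=Q3: 82 + 74 + 57 + 57 + 51 = 321.
P(Education=Grad | Income=Q3) = 51/321 = 0.15888.

0.15888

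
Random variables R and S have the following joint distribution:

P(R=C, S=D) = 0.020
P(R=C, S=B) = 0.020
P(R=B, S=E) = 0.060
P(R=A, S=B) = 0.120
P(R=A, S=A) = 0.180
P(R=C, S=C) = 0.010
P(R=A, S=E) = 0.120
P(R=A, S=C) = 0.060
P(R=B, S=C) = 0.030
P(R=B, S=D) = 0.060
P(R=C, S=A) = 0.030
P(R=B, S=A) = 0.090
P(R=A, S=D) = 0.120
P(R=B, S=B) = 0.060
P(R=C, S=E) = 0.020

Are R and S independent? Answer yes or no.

Every cell satisfies P(R,S) = P(R)·P(S). For instance P(R=C) = 0.100, P(S=D) = 0.200, and 0.100×0.200 = 0.020 matches the joint entry. So R and S are independent.

yes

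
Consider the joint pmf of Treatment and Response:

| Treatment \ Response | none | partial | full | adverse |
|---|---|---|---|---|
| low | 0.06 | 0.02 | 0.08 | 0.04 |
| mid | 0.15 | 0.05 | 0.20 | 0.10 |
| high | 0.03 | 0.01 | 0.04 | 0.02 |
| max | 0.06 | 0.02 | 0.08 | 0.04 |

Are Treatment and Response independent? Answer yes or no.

Every cell satisfies P(Treatment,Response) = P(Treatment)·P(Response). For instance P(Treatment=low) = 0.20, P(Response=full) = 0.40, and 0.20×0.40 = 0.08 matches the joint entry. So Treatment and Response are independent.

yes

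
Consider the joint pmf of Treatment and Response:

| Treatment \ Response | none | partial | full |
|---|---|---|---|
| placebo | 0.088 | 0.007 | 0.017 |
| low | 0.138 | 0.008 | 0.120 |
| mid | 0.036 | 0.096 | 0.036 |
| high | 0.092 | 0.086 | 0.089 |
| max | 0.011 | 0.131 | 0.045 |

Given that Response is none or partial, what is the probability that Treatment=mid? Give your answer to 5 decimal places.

0.19048

P(Response=none) = 0.088 + 0.138 + 0.036 + 0.092 + 0.011 = 0.365.
P(Response=partial) = 0.007 + 0.008 + 0.096 + 0.086 + 0.131 = 0.328.
P(Response ∈ {none, partial}) = 0.365 + 0.328 = 0.693; P(Treatment=mid, Response ∈ {none, partial}) = 0.036 + 0.096 = 0.132.
P(Treatment=mid | Response ∈ {none, partial}) = 0.132/0.693 = 0.19048.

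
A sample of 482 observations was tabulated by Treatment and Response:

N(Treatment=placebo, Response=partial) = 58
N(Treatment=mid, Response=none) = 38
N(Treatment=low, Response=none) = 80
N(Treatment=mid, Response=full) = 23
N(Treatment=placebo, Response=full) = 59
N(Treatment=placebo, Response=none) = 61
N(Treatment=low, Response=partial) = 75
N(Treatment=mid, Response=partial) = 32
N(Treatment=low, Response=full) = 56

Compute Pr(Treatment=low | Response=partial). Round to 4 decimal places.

Total with Response=partial: 58 + 75 + 32 = 165.
P(Treatment=low | Response=partial) = 75/165 = 0.4545.

0.4545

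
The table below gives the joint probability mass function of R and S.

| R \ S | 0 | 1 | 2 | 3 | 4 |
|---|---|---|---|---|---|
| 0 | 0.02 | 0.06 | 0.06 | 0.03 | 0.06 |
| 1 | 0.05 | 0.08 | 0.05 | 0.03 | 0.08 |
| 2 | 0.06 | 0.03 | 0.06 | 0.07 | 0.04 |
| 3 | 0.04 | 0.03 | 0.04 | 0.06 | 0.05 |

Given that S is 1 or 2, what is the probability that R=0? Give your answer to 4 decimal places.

P(S=1) = 0.06 + 0.08 + 0.03 + 0.03 = 0.20.
P(S=2) = 0.06 + 0.05 + 0.06 + 0.04 = 0.21.
P(S ∈ {1, 2}) = 0.20 + 0.21 = 0.41; P(R=0, S ∈ {1, 2}) = 0.06 + 0.06 = 0.12.
P(R=0 | S ∈ {1, 2}) = 0.12/0.41 = 0.2927.

0.2927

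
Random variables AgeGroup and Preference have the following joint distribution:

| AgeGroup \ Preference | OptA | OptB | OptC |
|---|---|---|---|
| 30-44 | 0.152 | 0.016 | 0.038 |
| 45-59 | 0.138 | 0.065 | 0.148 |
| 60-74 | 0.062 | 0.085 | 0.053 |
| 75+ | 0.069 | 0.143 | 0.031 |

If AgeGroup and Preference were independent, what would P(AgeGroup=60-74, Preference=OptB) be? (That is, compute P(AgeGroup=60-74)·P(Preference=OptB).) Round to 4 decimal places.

0.0618

P(AgeGroup=60-74) = 0.062 + 0.085 + 0.053 = 0.200.
P(Preference=OptB) = 0.016 + 0.065 + 0.085 + 0.143 = 0.309.
Product: 0.200 × 0.309 = 0.0618.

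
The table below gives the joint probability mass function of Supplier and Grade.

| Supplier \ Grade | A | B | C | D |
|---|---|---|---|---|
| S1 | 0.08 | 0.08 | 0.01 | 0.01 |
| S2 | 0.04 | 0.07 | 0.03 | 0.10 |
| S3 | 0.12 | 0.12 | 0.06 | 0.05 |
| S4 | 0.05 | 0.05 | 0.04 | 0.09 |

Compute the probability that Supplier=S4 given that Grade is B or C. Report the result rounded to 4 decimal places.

P(Grade=B) = 0.08 + 0.07 + 0.12 + 0.05 = 0.32.
P(Grade=C) = 0.01 + 0.03 + 0.06 + 0.04 = 0.14.
P(Grade ∈ {B, C}) = 0.32 + 0.14 = 0.46; P(Supplier=S4, Grade ∈ {B, C}) = 0.05 + 0.04 = 0.09.
P(Supplier=S4 | Grade ∈ {B, C}) = 0.09/0.46 = 0.1957.

0.1957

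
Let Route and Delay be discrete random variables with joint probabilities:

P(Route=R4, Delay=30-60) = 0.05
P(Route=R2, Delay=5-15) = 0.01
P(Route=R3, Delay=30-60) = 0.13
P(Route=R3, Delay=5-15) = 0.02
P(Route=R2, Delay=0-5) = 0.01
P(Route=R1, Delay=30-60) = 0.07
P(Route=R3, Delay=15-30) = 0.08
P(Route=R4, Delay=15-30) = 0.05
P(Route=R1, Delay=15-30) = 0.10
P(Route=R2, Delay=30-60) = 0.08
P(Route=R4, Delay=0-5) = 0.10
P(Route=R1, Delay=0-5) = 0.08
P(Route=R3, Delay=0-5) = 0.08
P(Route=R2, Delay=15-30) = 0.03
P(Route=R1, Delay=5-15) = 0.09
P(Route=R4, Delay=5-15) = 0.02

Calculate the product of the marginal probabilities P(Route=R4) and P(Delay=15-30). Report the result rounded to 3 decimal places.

0.057

P(Route=R4) = 0.10 + 0.02 + 0.05 + 0.05 = 0.22.
P(Delay=15-30) = 0.10 + 0.03 + 0.08 + 0.05 = 0.26.
Product: 0.22 × 0.26 = 0.057.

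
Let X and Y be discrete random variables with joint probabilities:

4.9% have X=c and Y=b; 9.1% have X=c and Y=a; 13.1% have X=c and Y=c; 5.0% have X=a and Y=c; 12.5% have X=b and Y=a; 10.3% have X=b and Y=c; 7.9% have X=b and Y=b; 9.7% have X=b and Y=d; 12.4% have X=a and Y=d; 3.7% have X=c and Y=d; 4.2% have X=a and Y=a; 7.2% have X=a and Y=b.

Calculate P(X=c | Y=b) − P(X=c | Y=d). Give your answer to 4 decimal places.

0.1016

P(Y=b) = 0.072 + 0.079 + 0.049 = 0.200; P(X=c | Y=b) = 0.049/0.200 = 0.24500.
P(Y=d) = 0.124 + 0.097 + 0.037 = 0.258; P(X=c | Y=d) = 0.037/0.258 = 0.14341.
Difference = 0.1016.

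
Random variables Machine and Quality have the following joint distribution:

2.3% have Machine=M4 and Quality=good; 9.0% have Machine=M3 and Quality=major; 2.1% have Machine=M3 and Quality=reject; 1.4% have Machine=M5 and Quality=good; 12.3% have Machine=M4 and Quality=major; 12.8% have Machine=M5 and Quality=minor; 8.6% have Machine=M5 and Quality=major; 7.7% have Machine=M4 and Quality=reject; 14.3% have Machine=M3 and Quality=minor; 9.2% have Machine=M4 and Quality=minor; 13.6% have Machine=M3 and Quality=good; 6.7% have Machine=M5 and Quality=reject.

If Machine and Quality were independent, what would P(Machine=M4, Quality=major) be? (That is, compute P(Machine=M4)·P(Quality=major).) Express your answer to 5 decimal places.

0.09419

P(Machine=M4) = 0.023 + 0.092 + 0.123 + 0.077 = 0.315.
P(Quality=major) = 0.090 + 0.123 + 0.086 = 0.299.
Product: 0.315 × 0.299 = 0.09419.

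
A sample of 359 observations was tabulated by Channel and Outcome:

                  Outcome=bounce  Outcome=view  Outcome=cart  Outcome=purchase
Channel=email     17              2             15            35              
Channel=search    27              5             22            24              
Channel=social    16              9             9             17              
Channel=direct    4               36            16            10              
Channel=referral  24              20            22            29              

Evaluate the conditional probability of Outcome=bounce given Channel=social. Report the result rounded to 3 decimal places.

0.314

Total with Channel=social: 16 + 9 + 9 + 17 = 51.
P(Outcome=bounce | Channel=social) = 16/51 = 0.314.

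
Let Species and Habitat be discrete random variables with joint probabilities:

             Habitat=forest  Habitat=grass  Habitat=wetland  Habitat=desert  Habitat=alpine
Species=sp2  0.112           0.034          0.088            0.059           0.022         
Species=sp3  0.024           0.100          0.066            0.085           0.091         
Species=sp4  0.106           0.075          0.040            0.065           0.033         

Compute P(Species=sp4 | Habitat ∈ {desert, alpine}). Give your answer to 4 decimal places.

0.2761

P(Habitat=desert) = 0.059 + 0.085 + 0.065 = 0.209.
P(Habitat=alpine) = 0.022 + 0.091 + 0.033 = 0.146.
P(Habitat ∈ {desert, alpine}) = 0.209 + 0.146 = 0.355; P(Species=sp4, Habitat ∈ {desert, alpine}) = 0.065 + 0.033 = 0.098.
P(Species=sp4 | Habitat ∈ {desert, alpine}) = 0.098/0.355 = 0.2761.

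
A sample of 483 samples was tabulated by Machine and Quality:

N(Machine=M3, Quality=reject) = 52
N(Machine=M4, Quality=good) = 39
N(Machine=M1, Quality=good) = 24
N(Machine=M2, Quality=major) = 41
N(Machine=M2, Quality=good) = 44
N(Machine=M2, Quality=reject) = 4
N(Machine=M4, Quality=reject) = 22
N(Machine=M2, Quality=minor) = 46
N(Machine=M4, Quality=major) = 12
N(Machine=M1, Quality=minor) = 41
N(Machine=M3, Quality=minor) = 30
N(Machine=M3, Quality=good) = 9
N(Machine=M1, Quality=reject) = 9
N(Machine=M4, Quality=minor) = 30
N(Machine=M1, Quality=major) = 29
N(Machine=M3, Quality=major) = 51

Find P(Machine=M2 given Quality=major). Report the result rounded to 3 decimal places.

0.308

Total with Quality=major: 29 + 41 + 51 + 12 = 133.
P(Machine=M2 | Quality=major) = 41/133 = 0.308.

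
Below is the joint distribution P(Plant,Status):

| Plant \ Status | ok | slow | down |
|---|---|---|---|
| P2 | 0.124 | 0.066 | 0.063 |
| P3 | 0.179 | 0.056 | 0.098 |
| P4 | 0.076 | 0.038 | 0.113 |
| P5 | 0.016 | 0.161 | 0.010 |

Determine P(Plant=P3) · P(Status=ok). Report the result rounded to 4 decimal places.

0.1315

P(Plant=P3) = 0.179 + 0.056 + 0.098 = 0.333.
P(Status=ok) = 0.124 + 0.179 + 0.076 + 0.016 = 0.395.
Product: 0.333 × 0.395 = 0.1315.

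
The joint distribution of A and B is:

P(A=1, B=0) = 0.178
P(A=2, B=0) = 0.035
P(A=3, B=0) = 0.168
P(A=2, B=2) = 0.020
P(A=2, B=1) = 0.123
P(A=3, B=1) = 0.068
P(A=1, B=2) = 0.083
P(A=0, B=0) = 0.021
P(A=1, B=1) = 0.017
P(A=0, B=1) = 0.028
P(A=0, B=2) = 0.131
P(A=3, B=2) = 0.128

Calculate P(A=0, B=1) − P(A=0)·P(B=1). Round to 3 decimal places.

-0.014

P(A=0) = 0.021 + 0.028 + 0.131 = 0.180.
P(B=1) = 0.028 + 0.017 + 0.123 + 0.068 = 0.236.
P(A=0, B=1) − P(A=0)P(B=1) = 0.028 − 0.180×0.236 = -0.014.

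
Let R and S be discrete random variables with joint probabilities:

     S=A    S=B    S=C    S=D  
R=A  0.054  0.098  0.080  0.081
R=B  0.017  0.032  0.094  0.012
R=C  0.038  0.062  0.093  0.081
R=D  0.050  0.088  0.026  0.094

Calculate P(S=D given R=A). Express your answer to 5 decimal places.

P(R=A) = 0.054 + 0.098 + 0.080 + 0.081 = 0.313.
P(S=D | R=A) = 0.081/0.313 = 0.25879.

0.25879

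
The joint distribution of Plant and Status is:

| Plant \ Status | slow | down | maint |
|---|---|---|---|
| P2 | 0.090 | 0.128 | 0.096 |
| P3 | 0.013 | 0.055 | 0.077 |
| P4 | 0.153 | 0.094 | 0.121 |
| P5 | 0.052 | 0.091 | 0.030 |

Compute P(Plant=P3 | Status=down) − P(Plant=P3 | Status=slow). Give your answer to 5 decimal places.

0.10725

P(Status=down) = 0.128 + 0.055 + 0.094 + 0.091 = 0.368; P(Plant=P3 | Status=down) = 0.055/0.368 = 0.149457.
P(Status=slow) = 0.090 + 0.013 + 0.153 + 0.052 = 0.308; P(Plant=P3 | Status=slow) = 0.013/0.308 = 0.042208.
Difference = 0.10725.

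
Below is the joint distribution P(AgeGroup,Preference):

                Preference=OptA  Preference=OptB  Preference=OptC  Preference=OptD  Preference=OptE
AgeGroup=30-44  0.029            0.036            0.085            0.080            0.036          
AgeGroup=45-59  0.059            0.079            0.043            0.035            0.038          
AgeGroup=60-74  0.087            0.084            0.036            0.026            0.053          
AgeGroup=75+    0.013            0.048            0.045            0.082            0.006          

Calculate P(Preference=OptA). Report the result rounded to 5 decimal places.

P(Preference=OptA) = 0.029 + 0.059 + 0.087 + 0.013 = 0.188.

0.18800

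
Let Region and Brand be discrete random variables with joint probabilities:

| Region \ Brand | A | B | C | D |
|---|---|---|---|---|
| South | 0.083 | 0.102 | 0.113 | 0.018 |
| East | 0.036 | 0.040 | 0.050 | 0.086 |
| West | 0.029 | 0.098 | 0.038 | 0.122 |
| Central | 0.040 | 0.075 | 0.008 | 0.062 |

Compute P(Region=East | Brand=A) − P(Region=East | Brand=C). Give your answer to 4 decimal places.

-0.0477

P(Brand=A) = 0.083 + 0.036 + 0.029 + 0.040 = 0.188; P(Region=East | Brand=A) = 0.036/0.188 = 0.19149.
P(Brand=C) = 0.113 + 0.050 + 0.038 + 0.008 = 0.209; P(Region=East | Brand=C) = 0.050/0.209 = 0.23923.
Difference = -0.0477.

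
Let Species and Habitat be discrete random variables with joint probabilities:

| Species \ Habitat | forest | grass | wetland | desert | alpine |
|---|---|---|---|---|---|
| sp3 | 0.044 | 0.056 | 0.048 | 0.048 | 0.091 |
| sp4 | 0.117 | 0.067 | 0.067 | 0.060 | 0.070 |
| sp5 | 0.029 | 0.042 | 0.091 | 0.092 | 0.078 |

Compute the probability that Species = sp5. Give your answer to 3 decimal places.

0.332

P(Species=sp5) = 0.029 + 0.042 + 0.091 + 0.092 + 0.078 = 0.332.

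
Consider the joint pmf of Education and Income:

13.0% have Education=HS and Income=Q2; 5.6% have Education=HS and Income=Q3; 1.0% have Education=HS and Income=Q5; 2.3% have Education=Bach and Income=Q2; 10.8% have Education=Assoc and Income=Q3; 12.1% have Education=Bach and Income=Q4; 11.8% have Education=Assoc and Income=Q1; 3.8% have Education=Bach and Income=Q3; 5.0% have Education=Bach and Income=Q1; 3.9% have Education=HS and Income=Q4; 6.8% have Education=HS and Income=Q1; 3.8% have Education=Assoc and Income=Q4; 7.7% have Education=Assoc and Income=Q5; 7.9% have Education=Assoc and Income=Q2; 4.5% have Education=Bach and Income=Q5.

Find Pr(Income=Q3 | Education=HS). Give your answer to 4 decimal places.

0.1848

P(Education=HS) = 0.068 + 0.130 + 0.056 + 0.039 + 0.010 = 0.303.
P(Income=Q3 | Education=HS) = 0.056/0.303 = 0.1848.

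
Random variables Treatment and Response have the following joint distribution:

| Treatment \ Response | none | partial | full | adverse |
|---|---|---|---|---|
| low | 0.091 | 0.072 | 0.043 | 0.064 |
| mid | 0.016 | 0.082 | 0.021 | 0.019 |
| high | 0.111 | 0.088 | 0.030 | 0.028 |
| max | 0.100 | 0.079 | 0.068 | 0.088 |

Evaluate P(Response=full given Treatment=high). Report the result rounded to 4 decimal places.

P(Treatment=high) = 0.111 + 0.088 + 0.030 + 0.028 = 0.257.
P(Response=full | Treatment=high) = 0.030/0.257 = 0.1167.

0.1167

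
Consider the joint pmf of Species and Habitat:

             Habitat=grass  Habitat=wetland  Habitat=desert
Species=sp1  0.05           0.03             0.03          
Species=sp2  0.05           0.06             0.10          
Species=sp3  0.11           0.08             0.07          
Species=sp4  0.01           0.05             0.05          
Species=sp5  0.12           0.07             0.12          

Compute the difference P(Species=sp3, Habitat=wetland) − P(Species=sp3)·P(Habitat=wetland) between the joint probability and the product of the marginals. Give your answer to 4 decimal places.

0.0046

P(Species=sp3) = 0.11 + 0.08 + 0.07 = 0.26.
P(Habitat=wetland) = 0.03 + 0.06 + 0.08 + 0.05 + 0.07 = 0.29.
P(Species=sp3, Habitat=wetland) − P(Species=sp3)P(Habitat=wetland) = 0.08 − 0.26×0.29 = 0.0046.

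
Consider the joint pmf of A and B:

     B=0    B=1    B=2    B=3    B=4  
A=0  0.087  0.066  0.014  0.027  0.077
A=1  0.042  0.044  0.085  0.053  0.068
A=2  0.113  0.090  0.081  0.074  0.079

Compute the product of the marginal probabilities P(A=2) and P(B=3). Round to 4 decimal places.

P(A=2) = 0.113 + 0.090 + 0.081 + 0.074 + 0.079 = 0.437.
P(B=3) = 0.027 + 0.053 + 0.074 = 0.154.
Product: 0.437 × 0.154 = 0.0673.

0.0673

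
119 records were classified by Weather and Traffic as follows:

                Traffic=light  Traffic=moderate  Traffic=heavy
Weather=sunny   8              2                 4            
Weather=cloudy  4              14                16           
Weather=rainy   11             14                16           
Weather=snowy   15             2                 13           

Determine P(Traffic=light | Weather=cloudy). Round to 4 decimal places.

0.1176

Total with Weather=cloudy: 4 + 14 + 16 = 34.
P(Traffic=light | Weather=cloudy) = 4/34 = 0.1176.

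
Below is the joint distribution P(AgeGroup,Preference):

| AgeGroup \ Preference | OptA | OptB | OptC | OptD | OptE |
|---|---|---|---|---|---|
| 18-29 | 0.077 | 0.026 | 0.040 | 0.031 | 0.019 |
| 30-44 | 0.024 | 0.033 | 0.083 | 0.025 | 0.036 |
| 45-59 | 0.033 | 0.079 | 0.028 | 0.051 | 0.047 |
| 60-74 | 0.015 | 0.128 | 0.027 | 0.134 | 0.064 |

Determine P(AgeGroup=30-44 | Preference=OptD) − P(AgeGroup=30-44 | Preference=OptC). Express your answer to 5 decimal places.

-0.36256

P(Preference=OptD) = 0.031 + 0.025 + 0.051 + 0.134 = 0.241; P(AgeGroup=30-44 | Preference=OptD) = 0.025/0.241 = 0.103734.
P(Preference=OptC) = 0.040 + 0.083 + 0.028 + 0.027 = 0.178; P(AgeGroup=30-44 | Preference=OptC) = 0.083/0.178 = 0.466292.
Difference = -0.36256.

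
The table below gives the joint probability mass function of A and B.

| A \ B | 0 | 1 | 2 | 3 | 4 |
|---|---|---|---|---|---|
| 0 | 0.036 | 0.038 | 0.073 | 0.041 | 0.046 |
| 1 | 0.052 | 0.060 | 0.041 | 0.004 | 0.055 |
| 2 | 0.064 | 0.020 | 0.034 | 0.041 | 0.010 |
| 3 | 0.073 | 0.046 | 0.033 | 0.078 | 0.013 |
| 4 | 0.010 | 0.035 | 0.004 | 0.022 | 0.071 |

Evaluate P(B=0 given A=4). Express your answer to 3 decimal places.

0.070

P(A=4) = 0.010 + 0.035 + 0.004 + 0.022 + 0.071 = 0.142.
P(B=0 | A=4) = 0.010/0.142 = 0.070.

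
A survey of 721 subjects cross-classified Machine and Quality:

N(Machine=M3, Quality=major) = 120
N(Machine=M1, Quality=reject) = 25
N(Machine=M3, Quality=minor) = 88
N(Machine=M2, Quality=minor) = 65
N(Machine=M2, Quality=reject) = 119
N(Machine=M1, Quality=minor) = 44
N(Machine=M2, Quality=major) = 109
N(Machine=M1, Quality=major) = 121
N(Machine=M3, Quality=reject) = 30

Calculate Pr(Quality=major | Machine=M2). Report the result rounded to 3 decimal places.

0.372

Total with Machine=M2: 65 + 109 + 119 = 293.
P(Quality=major | Machine=M2) = 109/293 = 0.372.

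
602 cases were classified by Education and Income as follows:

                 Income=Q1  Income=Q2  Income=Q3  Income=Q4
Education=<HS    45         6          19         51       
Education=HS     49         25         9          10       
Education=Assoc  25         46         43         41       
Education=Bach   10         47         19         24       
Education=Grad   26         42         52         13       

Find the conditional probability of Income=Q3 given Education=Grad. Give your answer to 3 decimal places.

Total with Education=Grad: 26 + 42 + 52 + 13 = 133.
P(Income=Q3 | Education=Grad) = 52/133 = 0.391.

0.391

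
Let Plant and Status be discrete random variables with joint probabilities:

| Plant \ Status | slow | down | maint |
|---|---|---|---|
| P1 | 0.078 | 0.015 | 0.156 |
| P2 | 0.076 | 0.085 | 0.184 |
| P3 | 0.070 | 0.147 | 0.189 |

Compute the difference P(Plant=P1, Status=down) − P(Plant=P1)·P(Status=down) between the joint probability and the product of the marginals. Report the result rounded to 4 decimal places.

P(Plant=P1) = 0.078 + 0.015 + 0.156 = 0.249.
P(Status=down) = 0.015 + 0.085 + 0.147 = 0.247.
P(Plant=P1, Status=down) − P(Plant=P1)P(Status=down) = 0.015 − 0.249×0.247 = -0.0465.

-0.0465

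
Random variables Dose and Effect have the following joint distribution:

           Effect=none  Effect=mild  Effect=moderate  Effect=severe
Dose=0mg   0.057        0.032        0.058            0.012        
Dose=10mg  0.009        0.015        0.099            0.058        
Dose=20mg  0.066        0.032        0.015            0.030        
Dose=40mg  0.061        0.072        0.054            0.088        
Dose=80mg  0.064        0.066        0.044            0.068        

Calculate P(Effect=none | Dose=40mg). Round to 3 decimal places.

0.222

P(Dose=40mg) = 0.061 + 0.072 + 0.054 + 0.088 = 0.275.
P(Effect=none | Dose=40mg) = 0.061/0.275 = 0.222.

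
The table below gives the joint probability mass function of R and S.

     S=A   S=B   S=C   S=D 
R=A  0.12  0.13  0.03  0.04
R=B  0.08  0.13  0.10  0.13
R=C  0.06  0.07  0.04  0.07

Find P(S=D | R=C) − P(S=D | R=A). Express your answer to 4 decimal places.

0.1667

P(R=C) = 0.06 + 0.07 + 0.04 + 0.07 = 0.24; P(S=D | R=C) = 0.07/0.24 = 0.29167.
P(R=A) = 0.12 + 0.13 + 0.03 + 0.04 = 0.32; P(S=D | R=A) = 0.04/0.32 = 0.12500.
Difference = 0.1667.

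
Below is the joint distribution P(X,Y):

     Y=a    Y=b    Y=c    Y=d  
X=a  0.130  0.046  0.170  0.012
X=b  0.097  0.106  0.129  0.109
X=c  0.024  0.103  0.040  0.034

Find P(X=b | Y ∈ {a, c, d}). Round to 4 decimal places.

P(Y=a) = 0.130 + 0.097 + 0.024 = 0.251.
P(Y=c) = 0.170 + 0.129 + 0.040 = 0.339.
P(Y=d) = 0.012 + 0.109 + 0.034 = 0.155.
P(Y ∈ {a, c, d}) = 0.251 + 0.339 + 0.155 = 0.745; P(X=b, Y ∈ {a, c, d}) = 0.097 + 0.129 + 0.109 = 0.335.
P(X=b | Y ∈ {a, c, d}) = 0.335/0.745 = 0.4497.

0.4497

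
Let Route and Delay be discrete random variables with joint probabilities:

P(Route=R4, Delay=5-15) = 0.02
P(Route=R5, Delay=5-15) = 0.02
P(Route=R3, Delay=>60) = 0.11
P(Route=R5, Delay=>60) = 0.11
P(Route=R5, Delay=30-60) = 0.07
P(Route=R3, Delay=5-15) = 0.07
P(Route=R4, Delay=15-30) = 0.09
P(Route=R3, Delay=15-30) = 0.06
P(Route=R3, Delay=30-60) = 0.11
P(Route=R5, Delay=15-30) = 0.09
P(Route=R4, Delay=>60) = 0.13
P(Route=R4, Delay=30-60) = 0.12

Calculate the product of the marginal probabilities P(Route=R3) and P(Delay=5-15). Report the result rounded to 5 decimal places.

0.03850

P(Route=R3) = 0.07 + 0.06 + 0.11 + 0.11 = 0.35.
P(Delay=5-15) = 0.07 + 0.02 + 0.02 = 0.11.
Product: 0.35 × 0.11 = 0.03850.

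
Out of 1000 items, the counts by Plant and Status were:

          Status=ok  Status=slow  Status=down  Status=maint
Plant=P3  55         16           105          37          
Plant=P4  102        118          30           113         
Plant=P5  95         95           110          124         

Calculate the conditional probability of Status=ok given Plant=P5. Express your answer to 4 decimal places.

0.2241

Total with Plant=P5: 95 + 95 + 110 + 124 = 424.
P(Status=ok | Plant=P5) = 95/424 = 0.2241.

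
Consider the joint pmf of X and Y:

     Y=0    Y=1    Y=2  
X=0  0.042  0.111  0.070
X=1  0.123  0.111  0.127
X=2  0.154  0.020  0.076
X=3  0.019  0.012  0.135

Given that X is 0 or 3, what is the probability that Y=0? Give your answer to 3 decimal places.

P(X=0) = 0.042 + 0.111 + 0.070 = 0.223.
P(X=3) = 0.019 + 0.012 + 0.135 = 0.166.
P(X ∈ {0, 3}) = 0.223 + 0.166 = 0.389; P(Y=0, X ∈ {0, 3}) = 0.042 + 0.019 = 0.061.
P(Y=0 | X ∈ {0, 3}) = 0.061/0.389 = 0.157.

0.157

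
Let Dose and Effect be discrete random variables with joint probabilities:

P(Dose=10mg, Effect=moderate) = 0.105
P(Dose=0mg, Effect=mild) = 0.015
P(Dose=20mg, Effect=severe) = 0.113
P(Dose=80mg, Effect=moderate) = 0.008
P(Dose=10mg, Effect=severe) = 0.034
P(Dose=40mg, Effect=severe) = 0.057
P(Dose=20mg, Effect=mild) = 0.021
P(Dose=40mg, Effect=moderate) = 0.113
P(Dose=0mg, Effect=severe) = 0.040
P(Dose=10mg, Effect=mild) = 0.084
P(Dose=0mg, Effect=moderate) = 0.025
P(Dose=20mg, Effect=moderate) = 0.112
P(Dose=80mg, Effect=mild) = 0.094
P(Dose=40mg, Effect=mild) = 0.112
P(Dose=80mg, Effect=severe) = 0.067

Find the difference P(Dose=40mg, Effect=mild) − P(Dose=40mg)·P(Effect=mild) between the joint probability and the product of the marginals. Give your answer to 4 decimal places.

0.0201

P(Dose=40mg) = 0.112 + 0.113 + 0.057 = 0.282.
P(Effect=mild) = 0.015 + 0.084 + 0.021 + 0.112 + 0.094 = 0.326.
P(Dose=40mg, Effect=mild) − P(Dose=40mg)P(Effect=mild) = 0.112 − 0.282×0.326 = 0.0201.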